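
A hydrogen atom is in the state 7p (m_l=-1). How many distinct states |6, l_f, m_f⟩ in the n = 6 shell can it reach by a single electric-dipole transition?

E1 requires Δl = ±1, so l_f ∈ {0, 2}; with 0 ≤ l_f ≤ n_f−1 = 5, the allowed l_f values are {0, 2}.
For l_f = 0: m_f ∈ {m_i−1, m_i, m_i+1} ∩ [−0, 0] = {0} → 1 state.
For l_f = 2: m_f ∈ {m_i−1, m_i, m_i+1} ∩ [−2, 2] = {-2, -1, 0} → 3 states.
Total: 4.

4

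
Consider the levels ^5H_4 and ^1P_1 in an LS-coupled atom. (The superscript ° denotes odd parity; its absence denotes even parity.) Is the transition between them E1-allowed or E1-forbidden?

forbidden

Reading off the term symbols: S 2→0, L 5→1, J 4→1, parity even→even.
ΔL = 0, ±1 (not L=0↔0): L: 5 → 1, ΔL = -4 — violated.
ΔJ = 0, ±1 (not J=0↔0): J: 4 → 1, ΔJ = -3 — violated.
Parity must change: even → even — violated.
ΔS = 0: S: 2 → 0 — violated.
Rule(s) violated: parity, ΔS, ΔL, ΔJ.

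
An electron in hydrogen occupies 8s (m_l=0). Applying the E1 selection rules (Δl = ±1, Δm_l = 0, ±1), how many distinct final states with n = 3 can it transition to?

3

E1 requires Δl = ±1, so l_f ∈ {-1, 1}; with 0 ≤ l_f ≤ n_f−1 = 2, the allowed l_f values are {1}.
For l_f = 1: m_f ∈ {m_i−1, m_i, m_i+1} ∩ [−1, 1] = {-1, 0, 1} → 3 states.
Total: 3.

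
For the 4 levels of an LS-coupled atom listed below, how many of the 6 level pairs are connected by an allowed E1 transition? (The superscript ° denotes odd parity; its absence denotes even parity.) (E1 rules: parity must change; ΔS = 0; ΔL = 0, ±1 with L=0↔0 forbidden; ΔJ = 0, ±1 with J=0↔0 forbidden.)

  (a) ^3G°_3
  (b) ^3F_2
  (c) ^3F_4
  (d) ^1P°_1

(a)–(b): allowed.
(a)–(c): allowed.
(a)–(d): forbidden (parity, ΔS, ΔL, ΔJ).
(b)–(c): forbidden (parity, ΔJ).
(b)–(d): forbidden (ΔS, ΔL).
(c)–(d): forbidden (ΔS, ΔL, ΔJ).
Allowed pairs: 2 of 6.

2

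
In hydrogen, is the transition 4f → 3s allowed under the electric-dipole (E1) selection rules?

Initial l = 3, final l = 0, so Δl = -3. E1 requires Δl = ±1: fails.
The transition is electric-dipole forbidden.

forbidden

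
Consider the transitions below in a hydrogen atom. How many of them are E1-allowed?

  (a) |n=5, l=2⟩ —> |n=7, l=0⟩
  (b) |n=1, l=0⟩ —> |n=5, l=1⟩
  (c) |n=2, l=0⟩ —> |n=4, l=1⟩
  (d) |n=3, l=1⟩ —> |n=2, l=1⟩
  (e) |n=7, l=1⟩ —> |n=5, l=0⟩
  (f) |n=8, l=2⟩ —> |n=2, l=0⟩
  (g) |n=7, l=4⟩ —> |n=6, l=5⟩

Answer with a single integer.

4

(a) forbidden — Δl = -2 (E1 requires Δl = ±1)
(b) allowed
(c) allowed
(d) forbidden — Δl = +0 (E1 requires Δl = ±1)
(e) allowed
(f) forbidden — Δl = -2 (E1 requires Δl = ±1)
(g) allowed
Total allowed: 4 of 7.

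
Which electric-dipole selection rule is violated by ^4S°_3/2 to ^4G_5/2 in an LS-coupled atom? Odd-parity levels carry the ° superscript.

Initial level: S=3/2, L=0, J=3/2, parity odd. Final level: S=3/2, L=4, J=5/2, parity even.
ΔS = 0: S: 3/2 → 3/2 — ✓.
Parity must change: odd → even — ✓.
ΔJ = 0, ±1 (not J=0↔0): J: 3/2 → 5/2, ΔJ = +1 — ✓.
ΔL = 0, ±1 (not L=0↔0): L: 0 → 4, ΔL = +4 — ✗.

the ΔL = 0, ±1 rule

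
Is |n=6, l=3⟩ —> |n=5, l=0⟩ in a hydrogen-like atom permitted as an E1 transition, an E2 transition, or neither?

neither

Δl = 0 − 3 = -3; l_i + l_f = 3.
E1 (Δl = ±1): not satisfied.
E2 (Δl = 0,±2, l_i+l_f ≥ 2): not satisfied.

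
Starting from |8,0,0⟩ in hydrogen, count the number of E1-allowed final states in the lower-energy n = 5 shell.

E1 requires Δl = ±1, so l_f ∈ {-1, 1}; with 0 ≤ l_f ≤ n_f−1 = 4, the allowed l_f values are {1}.
For l_f = 1: m_f ∈ {m_i−1, m_i, m_i+1} ∩ [−1, 1] = {-1, 0, 1} → 3 states.
Total: 3.

3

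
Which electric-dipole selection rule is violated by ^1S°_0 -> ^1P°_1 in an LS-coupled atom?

Reading off the term symbols: S 0→0, L 0→1, J 0→1, parity odd→odd.
Parity must change: odd → odd — fails.
ΔS = 0: S: 0 → 0 — ok.
ΔL = 0, ±1 (not L=0↔0): L: 0 → 1, ΔL = +1 — ok.
ΔJ = 0, ±1 (not J=0↔0): J: 0 → 1, ΔJ = +1 — ok.

parity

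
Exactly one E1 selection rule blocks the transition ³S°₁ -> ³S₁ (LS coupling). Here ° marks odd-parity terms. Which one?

the L=0 ↔ L=0 exclusion

Parity must change: odd → even — satisfied.
ΔS = 0: S: 1 → 1 — satisfied.
ΔL = 0, ±1 (not L=0↔0): L: 0 → 0, ΔL = +0 — violated.
ΔJ = 0, ±1 (not J=0↔0): J: 1 → 1, ΔJ = +0 — satisfied.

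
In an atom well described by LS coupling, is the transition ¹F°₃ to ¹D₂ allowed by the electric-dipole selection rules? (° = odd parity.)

allowed

Reading off the term symbols: S 0→0, L 3→2, J 3→2, parity odd→even.
ΔJ = 0, ±1 (not J=0↔0): J: 3 → 2, ΔJ = -1 — satisfied.
ΔL = 0, ±1 (not L=0↔0): L: 3 → 2, ΔL = -1 — satisfied.
ΔS = 0: S: 0 → 0 — satisfied.
Parity must change: odd → even — satisfied.
All four E1 rules are satisfied.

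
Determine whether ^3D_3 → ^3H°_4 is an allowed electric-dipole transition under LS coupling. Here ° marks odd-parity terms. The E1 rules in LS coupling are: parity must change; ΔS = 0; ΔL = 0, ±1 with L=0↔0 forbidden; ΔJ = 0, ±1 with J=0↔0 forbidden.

ΔJ = 0, ±1 (not J=0↔0): J: 3 → 4, ΔJ = +1 — satisfied.
ΔS = 0: S: 1 → 1 — satisfied.
ΔL = 0, ±1 (not L=0↔0): L: 2 → 5, ΔL = +3 — violated.
Parity must change: even → odd — satisfied.
Rule(s) violated: ΔL.

forbidden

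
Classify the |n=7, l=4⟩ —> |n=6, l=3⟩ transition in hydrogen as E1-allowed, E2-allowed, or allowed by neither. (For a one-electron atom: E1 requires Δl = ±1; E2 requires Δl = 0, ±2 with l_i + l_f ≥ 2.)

Δl = 3 − 4 = -1; l_i + l_f = 7.
E1 (Δl = ±1): satisfied.
E2 (Δl = 0,±2, l_i+l_f ≥ 2): not satisfied.

E1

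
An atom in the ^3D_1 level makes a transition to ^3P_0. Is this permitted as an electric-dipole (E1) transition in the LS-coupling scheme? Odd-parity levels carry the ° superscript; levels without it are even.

Initial level: S=1, L=2, J=1, parity even. Final level: S=1, L=1, J=0, parity even.
ΔL = 0, ±1 (not L=0↔0): L: 2 → 1, ΔL = -1 — satisfied.
ΔJ = 0, ±1 (not J=0↔0): J: 1 → 0, ΔJ = -1 — satisfied.
ΔS = 0: S: 1 → 1 — satisfied.
Parity must change: even → even — violated.
Rule(s) violated: parity.

forbidden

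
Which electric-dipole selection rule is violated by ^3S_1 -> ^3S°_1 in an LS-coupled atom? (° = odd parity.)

the L=0 ↔ L=0 exclusion

ΔS = 0: S: 1 → 1 — passes.
ΔL = 0, ±1 (not L=0↔0): L: 0 → 0, ΔL = +0 — fails.
ΔJ = 0, ±1 (not J=0↔0): J: 1 → 1, ΔJ = +0 — passes.
Parity must change: even → odd — passes.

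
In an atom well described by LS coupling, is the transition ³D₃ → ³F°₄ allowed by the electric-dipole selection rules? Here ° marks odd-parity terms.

allowed

Initial level: S=1, L=2, J=3, parity even. Final level: S=1, L=3, J=4, parity odd.
Parity must change: even → odd — satisfied.
ΔS = 0: S: 1 → 1 — satisfied.
ΔL = 0, ±1 (not L=0↔0): L: 2 → 3, ΔL = +1 — satisfied.
ΔJ = 0, ±1 (not J=0↔0): J: 3 → 4, ΔJ = +1 — satisfied.
All four E1 rules are satisfied.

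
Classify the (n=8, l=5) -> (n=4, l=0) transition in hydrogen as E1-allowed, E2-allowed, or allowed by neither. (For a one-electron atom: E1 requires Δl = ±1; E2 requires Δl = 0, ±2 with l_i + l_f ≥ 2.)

Δl = 0 − 5 = -5; l_i + l_f = 5.
E1 (Δl = ±1): not satisfied.
E2 (Δl = 0,±2, l_i+l_f ≥ 2): not satisfied.

neither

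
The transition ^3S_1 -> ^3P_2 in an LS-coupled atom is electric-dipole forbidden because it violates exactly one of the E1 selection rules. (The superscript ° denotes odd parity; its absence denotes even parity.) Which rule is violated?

parity

Reading off the term symbols: S 1→1, L 0→1, J 1→2, parity even→even.
Parity must change: even → even — fails.
ΔS = 0: S: 1 → 1 — ok.
ΔL = 0, ±1 (not L=0↔0): L: 0 → 1, ΔL = +1 — ok.
ΔJ = 0, ±1 (not J=0↔0): J: 1 → 2, ΔJ = +1 — ok.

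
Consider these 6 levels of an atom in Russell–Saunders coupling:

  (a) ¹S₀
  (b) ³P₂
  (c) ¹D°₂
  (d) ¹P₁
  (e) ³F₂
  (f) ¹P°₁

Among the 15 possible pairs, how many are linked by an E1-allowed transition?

3

(a)–(b): forbidden (parity, ΔS, ΔJ).
(a)–(c): forbidden (ΔL, ΔJ).
(a)–(d): forbidden (parity).
(a)–(e): forbidden (parity, ΔS, ΔL, ΔJ).
(a)–(f): allowed.
(b)–(c): forbidden (ΔS).
(b)–(d): forbidden (parity, ΔS).
(b)–(e): forbidden (parity, ΔL).
(b)–(f): forbidden (ΔS).
(c)–(d): allowed.
(c)–(e): forbidden (ΔS).
(c)–(f): forbidden (parity).
(d)–(e): forbidden (parity, ΔS, ΔL).
(d)–(f): allowed.
(e)–(f): forbidden (ΔS, ΔL).
Allowed pairs: 3 of 15.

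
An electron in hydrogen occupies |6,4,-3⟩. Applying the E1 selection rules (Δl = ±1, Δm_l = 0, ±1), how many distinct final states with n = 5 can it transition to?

E1 requires Δl = ±1, so l_f ∈ {3, 5}; with 0 ≤ l_f ≤ n_f−1 = 4, the allowed l_f values are {3}.
For l_f = 3: m_f ∈ {m_i−1, m_i, m_i+1} ∩ [−3, 3] = {-3, -2} → 2 states.
Total: 2.

2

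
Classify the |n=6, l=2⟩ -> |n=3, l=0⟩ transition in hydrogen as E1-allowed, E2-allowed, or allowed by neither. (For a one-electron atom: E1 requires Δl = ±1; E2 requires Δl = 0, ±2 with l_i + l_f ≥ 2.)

E2

Δl = 0 − 2 = -2; l_i + l_f = 2.
E1 (Δl = ±1): not satisfied.
E2 (Δl = 0,±2, l_i+l_f ≥ 2): satisfied.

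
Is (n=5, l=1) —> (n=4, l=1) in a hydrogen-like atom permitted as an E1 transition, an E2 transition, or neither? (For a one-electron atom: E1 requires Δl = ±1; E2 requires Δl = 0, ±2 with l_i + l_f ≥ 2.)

Δl = 1 − 1 = +0; l_i + l_f = 2.
E1 (Δl = ±1): not satisfied.
E2 (Δl = 0,±2, l_i+l_f ≥ 2): satisfied.

E2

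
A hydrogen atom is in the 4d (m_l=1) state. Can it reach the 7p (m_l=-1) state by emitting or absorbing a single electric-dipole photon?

forbidden

Initial l = 2, final l = 1, so Δl = -1. E1 requires Δl = ±1: ok.
Δm_l = -1 − (1) = -2. E1 requires Δm_l = 0, ±1: fails.
The transition is electric-dipole forbidden.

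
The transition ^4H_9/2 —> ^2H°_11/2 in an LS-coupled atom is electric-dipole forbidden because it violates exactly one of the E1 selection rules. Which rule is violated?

the ΔS = 0 rule

Reading off the term symbols: S 3/2→1/2, L 5→5, J 9/2→11/2, parity even→odd.
Parity must change: even → odd — passes.
ΔS = 0: S: 3/2 → 1/2 — fails.
ΔL = 0, ±1 (not L=0↔0): L: 5 → 5, ΔL = +0 — passes.
ΔJ = 0, ±1 (not J=0↔0): J: 9/2 → 11/2, ΔJ = +1 — passes.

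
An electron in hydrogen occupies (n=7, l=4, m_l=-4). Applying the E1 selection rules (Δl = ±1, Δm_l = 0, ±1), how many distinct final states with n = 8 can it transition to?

E1 requires Δl = ±1, so l_f ∈ {3, 5}; with 0 ≤ l_f ≤ n_f−1 = 7, the allowed l_f values are {3, 5}.
For l_f = 3: m_f ∈ {m_i−1, m_i, m_i+1} ∩ [−3, 3] = {-3} → 1 state.
For l_f = 5: m_f ∈ {m_i−1, m_i, m_i+1} ∩ [−5, 5] = {-5, -4, -3} → 3 states.
Total: 4.

4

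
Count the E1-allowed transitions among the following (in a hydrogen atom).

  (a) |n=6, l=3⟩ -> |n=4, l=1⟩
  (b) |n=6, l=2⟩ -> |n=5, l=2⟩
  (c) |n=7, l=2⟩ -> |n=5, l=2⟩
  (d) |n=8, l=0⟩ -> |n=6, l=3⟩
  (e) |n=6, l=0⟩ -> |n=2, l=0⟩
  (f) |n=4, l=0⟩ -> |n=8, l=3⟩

(a) forbidden — Δl = -2 (E1 requires Δl = ±1)
(b) forbidden — Δl = +0 (E1 requires Δl = ±1)
(c) forbidden — Δl = +0 (E1 requires Δl = ±1)
(d) forbidden — Δl = +3 (E1 requires Δl = ±1)
(e) forbidden — Δl = +0 (E1 requires Δl = ±1)
(f) forbidden — Δl = +3 (E1 requires Δl = ±1)
Total allowed: 0 of 6.

0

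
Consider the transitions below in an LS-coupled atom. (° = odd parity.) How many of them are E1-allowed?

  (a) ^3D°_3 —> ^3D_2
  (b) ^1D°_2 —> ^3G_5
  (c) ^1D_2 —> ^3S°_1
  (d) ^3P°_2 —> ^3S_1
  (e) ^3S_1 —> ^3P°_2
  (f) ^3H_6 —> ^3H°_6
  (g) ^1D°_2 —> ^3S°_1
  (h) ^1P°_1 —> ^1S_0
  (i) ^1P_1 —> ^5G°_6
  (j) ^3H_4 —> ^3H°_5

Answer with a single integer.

6

(a) allowed
(b) forbidden (ΔS, ΔL, ΔJ fail)
(c) forbidden (ΔS, ΔL fail)
(d) allowed
(e) allowed
(f) allowed
(g) forbidden (parity, ΔS, ΔL fail)
(h) allowed
(i) forbidden (ΔS, ΔL, ΔJ fail)
(j) allowed
Total allowed: 6 of 10.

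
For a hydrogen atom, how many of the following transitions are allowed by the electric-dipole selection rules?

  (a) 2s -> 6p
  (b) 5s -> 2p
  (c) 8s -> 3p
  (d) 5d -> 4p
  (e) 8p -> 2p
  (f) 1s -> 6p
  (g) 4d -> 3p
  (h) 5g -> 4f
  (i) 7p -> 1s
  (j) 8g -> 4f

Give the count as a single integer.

(a) allowed
(b) allowed
(c) allowed
(d) allowed
(e) forbidden — Δl = +0 (E1 requires Δl = ±1)
(f) allowed
(g) allowed
(h) allowed
(i) allowed
(j) allowed
Total allowed: 9 of 10.

9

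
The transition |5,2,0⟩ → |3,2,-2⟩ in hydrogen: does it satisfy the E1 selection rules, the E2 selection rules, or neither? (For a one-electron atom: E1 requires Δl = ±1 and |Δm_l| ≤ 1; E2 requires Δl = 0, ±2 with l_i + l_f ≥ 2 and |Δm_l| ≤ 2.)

E2

Δl = 2 − 2 = +0; l_i + l_f = 4.
Δm_l = -2.
E1 (Δl = ±1, |Δm_l| ≤ 1): not satisfied.
E2 (Δl = 0,±2, l_i+l_f ≥ 2, |Δm_l| ≤ 2): satisfied.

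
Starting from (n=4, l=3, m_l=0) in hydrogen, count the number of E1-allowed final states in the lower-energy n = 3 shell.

3

E1 requires Δl = ±1, so l_f ∈ {2, 4}; with 0 ≤ l_f ≤ n_f−1 = 2, the allowed l_f values are {2}.
For l_f = 2: m_f ∈ {m_i−1, m_i, m_i+1} ∩ [−2, 2] = {-1, 0, 1} → 3 states.
Total: 3.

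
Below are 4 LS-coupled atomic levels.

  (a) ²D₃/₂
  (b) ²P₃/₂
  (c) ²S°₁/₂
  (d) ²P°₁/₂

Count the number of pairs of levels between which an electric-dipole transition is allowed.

(a)–(b): forbidden (parity).
(a)–(c): forbidden (ΔL).
(a)–(d): allowed.
(b)–(c): allowed.
(b)–(d): allowed.
(c)–(d): forbidden (parity).
Allowed pairs: 3 of 6.

3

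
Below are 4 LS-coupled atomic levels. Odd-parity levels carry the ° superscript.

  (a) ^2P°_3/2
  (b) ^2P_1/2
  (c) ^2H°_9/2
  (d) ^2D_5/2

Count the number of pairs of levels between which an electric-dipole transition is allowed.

(a)–(b): allowed.
(a)–(c): forbidden (parity, ΔL, ΔJ).
(a)–(d): allowed.
(b)–(c): forbidden (ΔL, ΔJ).
(b)–(d): forbidden (parity, ΔJ).
(c)–(d): forbidden (ΔL, ΔJ).
Allowed pairs: 2 of 6.

2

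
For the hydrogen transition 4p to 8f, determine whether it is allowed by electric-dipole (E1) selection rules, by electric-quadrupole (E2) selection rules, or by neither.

E2

Δl = 3 − 1 = +2; l_i + l_f = 4.
E1 (Δl = ±1): not satisfied.
E2 (Δl = 0,±2, l_i+l_f ≥ 2): satisfied.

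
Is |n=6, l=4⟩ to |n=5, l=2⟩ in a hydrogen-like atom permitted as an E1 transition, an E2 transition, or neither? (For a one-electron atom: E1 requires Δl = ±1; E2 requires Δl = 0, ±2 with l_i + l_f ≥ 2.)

Δl = 2 − 4 = -2; l_i + l_f = 6.
E1 (Δl = ±1): not satisfied.
E2 (Δl = 0,±2, l_i+l_f ≥ 2): satisfied.

E2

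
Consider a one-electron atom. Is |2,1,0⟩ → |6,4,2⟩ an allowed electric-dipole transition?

forbidden

l: 1 → 4 (Δl = +3). Δl = ±1 fails.
m_l: 0 → 2 (Δm_l = +2). |Δm_l| ≤ 1 fails.
The transition is electric-dipole forbidden.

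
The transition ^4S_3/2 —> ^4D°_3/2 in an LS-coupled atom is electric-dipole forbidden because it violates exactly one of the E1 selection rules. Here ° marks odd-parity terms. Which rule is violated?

the ΔL = 0, ±1 rule

Parity must change: even → odd — passes.
ΔS = 0: S: 3/2 → 3/2 — passes.
ΔL = 0, ±1 (not L=0↔0): L: 0 → 2, ΔL = +2 — fails.
ΔJ = 0, ±1 (not J=0↔0): J: 3/2 → 3/2, ΔJ = +0 — passes.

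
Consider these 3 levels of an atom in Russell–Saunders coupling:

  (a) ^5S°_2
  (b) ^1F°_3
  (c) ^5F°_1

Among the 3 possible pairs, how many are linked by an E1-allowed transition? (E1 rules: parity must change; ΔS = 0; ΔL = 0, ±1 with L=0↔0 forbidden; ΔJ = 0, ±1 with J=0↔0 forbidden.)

0

(a)–(b): forbidden (parity, ΔS, ΔL).
(a)–(c): forbidden (parity, ΔL).
(b)–(c): forbidden (parity, ΔS, ΔJ).
Allowed pairs: 0 of 3.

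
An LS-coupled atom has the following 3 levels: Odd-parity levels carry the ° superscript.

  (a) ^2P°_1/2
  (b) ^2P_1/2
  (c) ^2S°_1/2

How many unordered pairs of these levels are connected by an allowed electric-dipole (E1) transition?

(a)–(b): allowed.
(a)–(c): forbidden (parity).
(b)–(c): allowed.
Allowed pairs: 2 of 3.

2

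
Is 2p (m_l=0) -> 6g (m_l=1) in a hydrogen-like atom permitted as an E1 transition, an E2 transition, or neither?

neither

Δl = 4 − 1 = +3; l_i + l_f = 5.
Δm_l = +1.
E1 (Δl = ±1, |Δm_l| ≤ 1): not satisfied.
E2 (Δl = 0,±2, l_i+l_f ≥ 2, |Δm_l| ≤ 2): not satisfied.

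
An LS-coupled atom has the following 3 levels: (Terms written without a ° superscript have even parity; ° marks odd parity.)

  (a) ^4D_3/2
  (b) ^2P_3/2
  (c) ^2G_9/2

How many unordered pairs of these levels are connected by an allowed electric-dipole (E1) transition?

(a)–(b): forbidden (parity, ΔS).
(a)–(c): forbidden (parity, ΔS, ΔL, ΔJ).
(b)–(c): forbidden (parity, ΔL, ΔJ).
Allowed pairs: 0 of 3.

0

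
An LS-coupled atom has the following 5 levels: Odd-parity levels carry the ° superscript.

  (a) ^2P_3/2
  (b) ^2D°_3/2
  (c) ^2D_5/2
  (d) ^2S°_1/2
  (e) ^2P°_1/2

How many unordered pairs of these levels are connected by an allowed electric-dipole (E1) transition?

4

(a)–(b): allowed.
(a)–(c): forbidden (parity).
(a)–(d): allowed.
(a)–(e): allowed.
(b)–(c): allowed.
(b)–(d): forbidden (parity, ΔL).
(b)–(e): forbidden (parity).
(c)–(d): forbidden (ΔL, ΔJ).
(c)–(e): forbidden (ΔJ).
(d)–(e): forbidden (parity).
Allowed pairs: 4 of 10.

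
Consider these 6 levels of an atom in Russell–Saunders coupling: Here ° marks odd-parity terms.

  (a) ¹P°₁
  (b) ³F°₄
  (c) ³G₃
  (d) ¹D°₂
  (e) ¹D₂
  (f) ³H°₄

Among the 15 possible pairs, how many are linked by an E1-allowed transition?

(a)–(b): forbidden (parity, ΔS, ΔL, ΔJ).
(a)–(c): forbidden (ΔS, ΔL, ΔJ).
(a)–(d): forbidden (parity).
(a)–(e): allowed.
(a)–(f): forbidden (parity, ΔS, ΔL, ΔJ).
(b)–(c): allowed.
(b)–(d): forbidden (parity, ΔS, ΔJ).
(b)–(e): forbidden (ΔS, ΔJ).
(b)–(f): forbidden (parity, ΔL).
(c)–(d): forbidden (ΔS, ΔL).
(c)–(e): forbidden (parity, ΔS, ΔL).
(c)–(f): allowed.
(d)–(e): allowed.
(d)–(f): forbidden (parity, ΔS, ΔL, ΔJ).
(e)–(f): forbidden (ΔS, ΔL, ΔJ).
Allowed pairs: 4 of 15.

4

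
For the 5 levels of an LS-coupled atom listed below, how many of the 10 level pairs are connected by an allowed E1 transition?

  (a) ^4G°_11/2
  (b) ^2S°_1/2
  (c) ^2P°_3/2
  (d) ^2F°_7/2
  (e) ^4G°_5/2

0

(a)–(b): forbidden (parity, ΔS, ΔL, ΔJ).
(a)–(c): forbidden (parity, ΔS, ΔL, ΔJ).
(a)–(d): forbidden (parity, ΔS, ΔJ).
(a)–(e): forbidden (parity, ΔJ).
(b)–(c): forbidden (parity).
(b)–(d): forbidden (parity, ΔL, ΔJ).
(b)–(e): forbidden (parity, ΔS, ΔL, ΔJ).
(c)–(d): forbidden (parity, ΔL, ΔJ).
(c)–(e): forbidden (parity, ΔS, ΔL).
(d)–(e): forbidden (parity, ΔS).
Allowed pairs: 0 of 10.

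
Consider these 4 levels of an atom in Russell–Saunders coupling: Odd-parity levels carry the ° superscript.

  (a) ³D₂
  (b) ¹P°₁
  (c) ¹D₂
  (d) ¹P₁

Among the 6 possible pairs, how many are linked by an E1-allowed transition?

(a)–(b): forbidden (ΔS).
(a)–(c): forbidden (parity, ΔS).
(a)–(d): forbidden (parity, ΔS).
(b)–(c): allowed.
(b)–(d): allowed.
(c)–(d): forbidden (parity).
Allowed pairs: 2 of 6.

2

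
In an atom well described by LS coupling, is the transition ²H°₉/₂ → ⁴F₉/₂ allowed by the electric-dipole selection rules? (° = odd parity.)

Reading off the term symbols: S 1/2→3/2, L 5→3, J 9/2→9/2, parity odd→even.
Parity must change: odd → even — passes.
ΔS = 0: S: 1/2 → 3/2 — fails.
ΔL = 0, ±1 (not L=0↔0): L: 5 → 3, ΔL = -2 — fails.
ΔJ = 0, ±1 (not J=0↔0): J: 9/2 → 9/2, ΔJ = +0 — passes.
Rule(s) violated: ΔS, ΔL.

forbidden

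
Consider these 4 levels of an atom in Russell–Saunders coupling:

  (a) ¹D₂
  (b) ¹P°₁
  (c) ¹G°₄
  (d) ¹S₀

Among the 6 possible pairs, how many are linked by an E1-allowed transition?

2

(a)–(b): allowed.
(a)–(c): forbidden (ΔL, ΔJ).
(a)–(d): forbidden (parity, ΔL, ΔJ).
(b)–(c): forbidden (parity, ΔL, ΔJ).
(b)–(d): allowed.
(c)–(d): forbidden (ΔL, ΔJ).
Allowed pairs: 2 of 6.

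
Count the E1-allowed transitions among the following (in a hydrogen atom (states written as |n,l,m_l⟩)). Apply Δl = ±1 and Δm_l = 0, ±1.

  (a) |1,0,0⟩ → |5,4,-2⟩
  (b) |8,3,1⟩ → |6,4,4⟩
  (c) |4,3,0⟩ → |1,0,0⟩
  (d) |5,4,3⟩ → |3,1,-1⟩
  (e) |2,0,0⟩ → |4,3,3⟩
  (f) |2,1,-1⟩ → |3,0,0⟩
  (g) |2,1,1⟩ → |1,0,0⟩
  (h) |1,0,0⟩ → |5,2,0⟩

2

(a) forbidden — Δl = +4 (E1 requires Δl = ±1); Δm_l = -2 (E1 requires Δm_l = 0, ±1)
(b) forbidden — Δm_l = +3 (E1 requires Δm_l = 0, ±1)
(c) forbidden — Δl = -3 (E1 requires Δl = ±1)
(d) forbidden — Δl = -3 (E1 requires Δl = ±1); Δm_l = -4 (E1 requires Δm_l = 0, ±1)
(e) forbidden — Δl = +3 (E1 requires Δl = ±1); Δm_l = +3 (E1 requires Δm_l = 0, ±1)
(f) allowed
(g) allowed
(h) forbidden — Δl = +2 (E1 requires Δl = ±1)
Total allowed: 2 of 8.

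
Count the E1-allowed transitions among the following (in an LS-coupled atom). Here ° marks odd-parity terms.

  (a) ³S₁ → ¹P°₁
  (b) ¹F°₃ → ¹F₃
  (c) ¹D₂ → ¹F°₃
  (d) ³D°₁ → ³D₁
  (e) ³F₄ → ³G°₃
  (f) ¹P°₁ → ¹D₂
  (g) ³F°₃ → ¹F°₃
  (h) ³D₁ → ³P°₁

6

(a) forbidden (ΔS fails)
(b) allowed
(c) allowed
(d) allowed
(e) allowed
(f) allowed
(g) forbidden (parity, ΔS fail)
(h) allowed
Total allowed: 6 of 8.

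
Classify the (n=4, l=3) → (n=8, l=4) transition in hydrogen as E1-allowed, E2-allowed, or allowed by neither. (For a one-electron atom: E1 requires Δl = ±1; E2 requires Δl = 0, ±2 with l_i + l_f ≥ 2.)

E1

Δl = 4 − 3 = +1; l_i + l_f = 7.
E1 (Δl = ±1): satisfied.
E2 (Δl = 0,±2, l_i+l_f ≥ 2): not satisfied.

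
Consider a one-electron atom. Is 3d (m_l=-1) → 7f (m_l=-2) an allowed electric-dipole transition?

allowed

l: 2 → 3 (Δl = +1). Δl = ±1 satisfied.
m_l: -1 → -2 (Δm_l = -1). |Δm_l| ≤ 1 satisfied.
All E1 selection rules are satisfied.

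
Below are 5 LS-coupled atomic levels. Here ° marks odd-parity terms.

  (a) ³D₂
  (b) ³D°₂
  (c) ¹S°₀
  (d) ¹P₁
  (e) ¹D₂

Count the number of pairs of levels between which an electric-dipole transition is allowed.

(a)–(b): allowed.
(a)–(c): forbidden (ΔS, ΔL, ΔJ).
(a)–(d): forbidden (parity, ΔS).
(a)–(e): forbidden (parity, ΔS).
(b)–(c): forbidden (parity, ΔS, ΔL, ΔJ).
(b)–(d): forbidden (ΔS).
(b)–(e): forbidden (ΔS).
(c)–(d): allowed.
(c)–(e): forbidden (ΔL, ΔJ).
(d)–(e): forbidden (parity).
Allowed pairs: 2 of 10.

2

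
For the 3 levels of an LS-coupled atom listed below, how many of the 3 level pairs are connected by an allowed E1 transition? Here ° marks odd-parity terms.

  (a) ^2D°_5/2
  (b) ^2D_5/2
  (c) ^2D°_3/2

(a)–(b): allowed.
(a)–(c): forbidden (parity).
(b)–(c): allowed.
Allowed pairs: 2 of 3.

2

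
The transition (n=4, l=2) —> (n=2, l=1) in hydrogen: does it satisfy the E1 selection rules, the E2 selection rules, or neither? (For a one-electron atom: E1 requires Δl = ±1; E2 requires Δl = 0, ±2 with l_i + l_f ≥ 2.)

Δl = 1 − 2 = -1; l_i + l_f = 3.
E1 (Δl = ±1): satisfied.
E2 (Δl = 0,±2, l_i+l_f ≥ 2): not satisfied.

E1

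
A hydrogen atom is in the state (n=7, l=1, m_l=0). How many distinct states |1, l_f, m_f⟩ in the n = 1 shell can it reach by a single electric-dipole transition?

E1 requires Δl = ±1, so l_f ∈ {0, 2}; with 0 ≤ l_f ≤ n_f−1 = 0, the allowed l_f values are {0}.
For l_f = 0: m_f ∈ {m_i−1, m_i, m_i+1} ∩ [−0, 0] = {0} → 1 state.
Total: 1.

1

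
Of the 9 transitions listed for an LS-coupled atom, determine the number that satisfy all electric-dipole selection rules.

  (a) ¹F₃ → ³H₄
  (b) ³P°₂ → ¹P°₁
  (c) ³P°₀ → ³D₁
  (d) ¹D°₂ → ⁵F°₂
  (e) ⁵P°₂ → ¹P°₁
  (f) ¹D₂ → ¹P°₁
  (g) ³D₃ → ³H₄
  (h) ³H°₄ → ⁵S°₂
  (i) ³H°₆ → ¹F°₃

2

(a) forbidden (parity, ΔS, ΔL fail)
(b) forbidden (parity, ΔS fail)
(c) allowed
(d) forbidden (parity, ΔS fail)
(e) forbidden (parity, ΔS fail)
(f) allowed
(g) forbidden (parity, ΔL fail)
(h) forbidden (parity, ΔS, ΔL, ΔJ fail)
(i) forbidden (parity, ΔS, ΔL, ΔJ fail)
Total allowed: 2 of 9.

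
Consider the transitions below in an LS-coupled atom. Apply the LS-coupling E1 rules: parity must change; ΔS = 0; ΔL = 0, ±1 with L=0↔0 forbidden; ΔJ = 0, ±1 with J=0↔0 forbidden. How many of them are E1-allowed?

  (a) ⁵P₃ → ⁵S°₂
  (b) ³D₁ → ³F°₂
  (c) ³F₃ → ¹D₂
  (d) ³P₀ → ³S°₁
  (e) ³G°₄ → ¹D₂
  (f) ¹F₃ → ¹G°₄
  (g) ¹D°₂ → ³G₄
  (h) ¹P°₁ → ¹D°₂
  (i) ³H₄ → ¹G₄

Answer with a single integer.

(a) allowed
(b) allowed
(c) forbidden (parity, ΔS fail)
(d) allowed
(e) forbidden (ΔS, ΔL, ΔJ fail)
(f) allowed
(g) forbidden (ΔS, ΔL, ΔJ fail)
(h) forbidden (parity fails)
(i) forbidden (parity, ΔS fail)
Total allowed: 4 of 9.

4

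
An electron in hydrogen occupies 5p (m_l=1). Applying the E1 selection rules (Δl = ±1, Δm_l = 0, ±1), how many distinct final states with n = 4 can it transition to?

4

E1 requires Δl = ±1, so l_f ∈ {0, 2}; with 0 ≤ l_f ≤ n_f−1 = 3, the allowed l_f values are {0, 2}.
For l_f = 0: m_f ∈ {m_i−1, m_i, m_i+1} ∩ [−0, 0] = {0} → 1 state.
For l_f = 2: m_f ∈ {m_i−1, m_i, m_i+1} ∩ [−2, 2] = {0, 1, 2} → 3 states.
Total: 4.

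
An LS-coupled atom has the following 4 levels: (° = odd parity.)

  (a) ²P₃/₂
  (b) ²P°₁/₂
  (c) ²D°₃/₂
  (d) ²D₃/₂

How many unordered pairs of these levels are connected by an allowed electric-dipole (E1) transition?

4

(a)–(b): allowed.
(a)–(c): allowed.
(a)–(d): forbidden (parity).
(b)–(c): forbidden (parity).
(b)–(d): allowed.
(c)–(d): allowed.
Allowed pairs: 4 of 6.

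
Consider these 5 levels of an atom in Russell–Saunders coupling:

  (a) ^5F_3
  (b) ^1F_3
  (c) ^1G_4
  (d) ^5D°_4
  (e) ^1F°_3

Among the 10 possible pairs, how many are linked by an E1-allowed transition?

(a)–(b): forbidden (parity, ΔS).
(a)–(c): forbidden (parity, ΔS).
(a)–(d): allowed.
(a)–(e): forbidden (ΔS).
(b)–(c): forbidden (parity).
(b)–(d): forbidden (ΔS).
(b)–(e): allowed.
(c)–(d): forbidden (ΔS, ΔL).
(c)–(e): allowed.
(d)–(e): forbidden (parity, ΔS).
Allowed pairs: 3 of 10.

3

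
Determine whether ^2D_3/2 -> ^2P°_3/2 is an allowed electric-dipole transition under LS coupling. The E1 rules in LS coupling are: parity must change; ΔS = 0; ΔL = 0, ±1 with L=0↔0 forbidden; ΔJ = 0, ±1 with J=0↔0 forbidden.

Reading off the term symbols: S 1/2→1/2, L 2→1, J 3/2→3/2, parity even→odd.
ΔJ = 0, ±1 (not J=0↔0): J: 3/2 → 3/2, ΔJ = +0 — satisfied.
ΔL = 0, ±1 (not L=0↔0): L: 2 → 1, ΔL = -1 — satisfied.
Parity must change: even → odd — satisfied.
ΔS = 0: S: 1/2 → 1/2 — satisfied.
All four E1 rules are satisfied.

allowed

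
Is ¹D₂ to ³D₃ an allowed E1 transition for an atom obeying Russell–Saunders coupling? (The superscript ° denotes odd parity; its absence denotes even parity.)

Initial level: S=0, L=2, J=2, parity even. Final level: S=1, L=2, J=3, parity even.
Parity must change: even → even — fails.
ΔS = 0: S: 0 → 1 — fails.
ΔL = 0, ±1 (not L=0↔0): L: 2 → 2, ΔL = +0 — passes.
ΔJ = 0, ±1 (not J=0↔0): J: 2 → 3, ΔJ = +1 — passes.
Rule(s) violated: parity, ΔS.

forbidden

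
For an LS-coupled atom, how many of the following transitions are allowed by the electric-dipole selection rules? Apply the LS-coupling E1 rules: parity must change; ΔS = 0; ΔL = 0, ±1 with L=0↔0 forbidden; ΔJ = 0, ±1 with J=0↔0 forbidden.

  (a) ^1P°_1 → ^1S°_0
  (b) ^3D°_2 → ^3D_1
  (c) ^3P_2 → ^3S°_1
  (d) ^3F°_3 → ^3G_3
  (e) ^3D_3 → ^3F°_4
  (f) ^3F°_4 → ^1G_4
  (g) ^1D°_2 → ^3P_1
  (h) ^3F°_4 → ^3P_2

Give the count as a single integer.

(a) forbidden (parity fails)
(b) allowed
(c) allowed
(d) allowed
(e) allowed
(f) forbidden (ΔS fails)
(g) forbidden (ΔS fails)
(h) forbidden (ΔL, ΔJ fail)
Total allowed: 4 of 8.

4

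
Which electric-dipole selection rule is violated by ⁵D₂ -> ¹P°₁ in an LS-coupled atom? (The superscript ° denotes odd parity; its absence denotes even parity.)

the ΔS = 0 rule

Initial level: S=2, L=2, J=2, parity even. Final level: S=0, L=1, J=1, parity odd.
Parity must change: even → odd — ✓.
ΔS = 0: S: 2 → 0 — ✗.
ΔL = 0, ±1 (not L=0↔0): L: 2 → 1, ΔL = -1 — ✓.
ΔJ = 0, ±1 (not J=0↔0): J: 2 → 1, ΔJ = -1 — ✓.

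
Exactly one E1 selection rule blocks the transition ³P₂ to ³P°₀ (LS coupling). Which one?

Parity must change: even → odd — passes.
ΔS = 0: S: 1 → 1 — passes.
ΔL = 0, ±1 (not L=0↔0): L: 1 → 1, ΔL = +0 — passes.
ΔJ = 0, ±1 (not J=0↔0): J: 2 → 0, ΔJ = -2 — fails.

the ΔJ = 0, ±1 rule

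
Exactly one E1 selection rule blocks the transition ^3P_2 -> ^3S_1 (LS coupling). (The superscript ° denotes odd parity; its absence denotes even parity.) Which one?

parity

Reading off the term symbols: S 1→1, L 1→0, J 2→1, parity even→even.
Parity must change: even → even — ✗.
ΔS = 0: S: 1 → 1 — ✓.
ΔL = 0, ±1 (not L=0↔0): L: 1 → 0, ΔL = -1 — ✓.
ΔJ = 0, ±1 (not J=0↔0): J: 2 → 1, ΔJ = -1 — ✓.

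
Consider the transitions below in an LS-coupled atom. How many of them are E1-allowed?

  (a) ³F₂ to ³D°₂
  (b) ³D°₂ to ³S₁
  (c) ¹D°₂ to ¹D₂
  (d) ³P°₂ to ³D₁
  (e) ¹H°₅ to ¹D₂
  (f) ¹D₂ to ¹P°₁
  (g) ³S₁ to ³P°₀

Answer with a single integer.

(a) allowed
(b) forbidden (ΔL fails)
(c) allowed
(d) allowed
(e) forbidden (ΔL, ΔJ fail)
(f) allowed
(g) allowed
Total allowed: 5 of 7.

5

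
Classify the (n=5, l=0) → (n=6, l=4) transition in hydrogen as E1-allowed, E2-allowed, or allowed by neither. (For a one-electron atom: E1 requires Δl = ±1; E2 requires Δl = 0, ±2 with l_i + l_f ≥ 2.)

Δl = 4 − 0 = +4; l_i + l_f = 4.
E1 (Δl = ±1): not satisfied.
E2 (Δl = 0,±2, l_i+l_f ≥ 2): not satisfied.

neither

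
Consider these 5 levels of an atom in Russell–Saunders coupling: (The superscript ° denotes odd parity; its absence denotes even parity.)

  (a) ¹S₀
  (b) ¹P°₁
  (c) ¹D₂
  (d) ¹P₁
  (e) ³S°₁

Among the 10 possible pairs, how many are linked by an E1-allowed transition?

3

(a)–(b): allowed.
(a)–(c): forbidden (parity, ΔL, ΔJ).
(a)–(d): forbidden (parity).
(a)–(e): forbidden (ΔS, ΔL).
(b)–(c): allowed.
(b)–(d): allowed.
(b)–(e): forbidden (parity, ΔS).
(c)–(d): forbidden (parity).
(c)–(e): forbidden (ΔS, ΔL).
(d)–(e): forbidden (ΔS).
Allowed pairs: 3 of 10.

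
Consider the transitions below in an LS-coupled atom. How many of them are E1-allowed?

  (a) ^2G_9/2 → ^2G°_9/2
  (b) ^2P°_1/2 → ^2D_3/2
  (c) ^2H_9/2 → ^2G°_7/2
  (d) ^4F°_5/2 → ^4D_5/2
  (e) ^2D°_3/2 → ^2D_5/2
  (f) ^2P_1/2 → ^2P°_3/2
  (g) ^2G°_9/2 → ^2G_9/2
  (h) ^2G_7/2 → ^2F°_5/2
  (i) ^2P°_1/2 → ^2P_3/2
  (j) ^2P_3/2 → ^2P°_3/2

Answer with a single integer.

(a) allowed
(b) allowed
(c) allowed
(d) allowed
(e) allowed
(f) allowed
(g) allowed
(h) allowed
(i) allowed
(j) allowed
Total allowed: 10 of 10.

10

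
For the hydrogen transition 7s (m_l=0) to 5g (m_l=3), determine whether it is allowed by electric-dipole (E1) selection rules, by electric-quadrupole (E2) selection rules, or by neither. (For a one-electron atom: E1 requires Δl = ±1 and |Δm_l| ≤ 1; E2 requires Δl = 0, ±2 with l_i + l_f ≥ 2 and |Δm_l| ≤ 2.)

neither

Δl = 4 − 0 = +4; l_i + l_f = 4.
Δm_l = +3.
E1 (Δl = ±1, |Δm_l| ≤ 1): not satisfied.
E2 (Δl = 0,±2, l_i+l_f ≥ 2, |Δm_l| ≤ 2): not satisfied.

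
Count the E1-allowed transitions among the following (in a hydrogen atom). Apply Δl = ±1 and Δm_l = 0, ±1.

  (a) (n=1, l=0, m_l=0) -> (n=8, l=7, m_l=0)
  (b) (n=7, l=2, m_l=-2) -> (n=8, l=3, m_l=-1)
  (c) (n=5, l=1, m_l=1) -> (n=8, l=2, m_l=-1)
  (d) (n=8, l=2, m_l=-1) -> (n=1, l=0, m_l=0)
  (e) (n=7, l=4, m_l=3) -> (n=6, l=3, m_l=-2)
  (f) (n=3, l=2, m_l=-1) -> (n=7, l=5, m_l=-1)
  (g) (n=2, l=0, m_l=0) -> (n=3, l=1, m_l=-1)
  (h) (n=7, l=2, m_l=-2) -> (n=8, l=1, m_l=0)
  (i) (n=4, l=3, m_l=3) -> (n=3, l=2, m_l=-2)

(a) forbidden — Δl = +7 (E1 requires Δl = ±1)
(b) allowed
(c) forbidden — Δm_l = -2 (E1 requires Δm_l = 0, ±1)
(d) forbidden — Δl = -2 (E1 requires Δl = ±1)
(e) forbidden — Δm_l = -5 (E1 requires Δm_l = 0, ±1)
(f) forbidden — Δl = +3 (E1 requires Δl = ±1)
(g) allowed
(h) forbidden — Δm_l = +2 (E1 requires Δm_l = 0, ±1)
(i) forbidden — Δm_l = -5 (E1 requires Δm_l = 0, ±1)
Total allowed: 2 of 9.

2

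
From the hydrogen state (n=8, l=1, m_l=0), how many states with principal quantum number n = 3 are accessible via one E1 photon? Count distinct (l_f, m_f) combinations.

4

E1 requires Δl = ±1, so l_f ∈ {0, 2}; with 0 ≤ l_f ≤ n_f−1 = 2, the allowed l_f values are {0, 2}.
For l_f = 0: m_f ∈ {m_i−1, m_i, m_i+1} ∩ [−0, 0] = {0} → 1 state.
For l_f = 2: m_f ∈ {m_i−1, m_i, m_i+1} ∩ [−2, 2] = {-1, 0, 1} → 3 states.
Total: 4.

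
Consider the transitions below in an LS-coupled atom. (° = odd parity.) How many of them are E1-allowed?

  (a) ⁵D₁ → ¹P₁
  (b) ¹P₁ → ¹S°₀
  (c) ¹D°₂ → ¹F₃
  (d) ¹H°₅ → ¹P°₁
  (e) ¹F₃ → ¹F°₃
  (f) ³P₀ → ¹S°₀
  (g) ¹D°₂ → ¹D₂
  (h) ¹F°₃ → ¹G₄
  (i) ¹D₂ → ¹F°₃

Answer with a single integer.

(a) forbidden (parity, ΔS fail)
(b) allowed
(c) allowed
(d) forbidden (parity, ΔL, ΔJ fail)
(e) allowed
(f) forbidden (ΔS, ΔJ fail)
(g) allowed
(h) allowed
(i) allowed
Total allowed: 6 of 9.

6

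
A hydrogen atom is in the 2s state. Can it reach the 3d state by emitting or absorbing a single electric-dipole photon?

l: 0 → 2 (Δl = +2). Δl = ±1 violated.
The transition is electric-dipole forbidden.

forbidden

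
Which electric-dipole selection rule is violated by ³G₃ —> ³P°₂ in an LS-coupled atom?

Reading off the term symbols: S 1→1, L 4→1, J 3→2, parity even→odd.
Parity must change: even → odd — passes.
ΔJ = 0, ±1 (not J=0↔0): J: 3 → 2, ΔJ = -1 — passes.
ΔS = 0: S: 1 → 1 — passes.
ΔL = 0, ±1 (not L=0↔0): L: 4 → 1, ΔL = -3 — fails.

the ΔL = 0, ±1 rule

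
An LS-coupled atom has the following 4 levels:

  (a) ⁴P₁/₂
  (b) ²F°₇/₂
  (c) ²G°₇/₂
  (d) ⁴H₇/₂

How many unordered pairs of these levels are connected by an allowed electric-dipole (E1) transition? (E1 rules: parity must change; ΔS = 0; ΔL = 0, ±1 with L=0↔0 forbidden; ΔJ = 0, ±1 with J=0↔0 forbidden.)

(a)–(b): forbidden (ΔS, ΔL, ΔJ).
(a)–(c): forbidden (ΔS, ΔL, ΔJ).
(a)–(d): forbidden (parity, ΔL, ΔJ).
(b)–(c): forbidden (parity).
(b)–(d): forbidden (ΔS, ΔL).
(c)–(d): forbidden (ΔS).
Allowed pairs: 0 of 6.

0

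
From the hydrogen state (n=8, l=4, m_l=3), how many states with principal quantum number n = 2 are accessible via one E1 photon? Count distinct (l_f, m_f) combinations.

0

E1 requires l_f ∈ {3, 5}, but neither lies in [0, 1], so no final state is reachable.
Total: 0.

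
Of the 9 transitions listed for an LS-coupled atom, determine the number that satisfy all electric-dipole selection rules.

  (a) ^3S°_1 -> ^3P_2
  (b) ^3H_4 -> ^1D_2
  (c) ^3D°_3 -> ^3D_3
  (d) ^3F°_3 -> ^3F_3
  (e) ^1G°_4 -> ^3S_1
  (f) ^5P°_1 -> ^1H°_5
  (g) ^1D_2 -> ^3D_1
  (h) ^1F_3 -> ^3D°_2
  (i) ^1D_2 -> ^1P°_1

4

(a) allowed
(b) forbidden (parity, ΔS, ΔL, ΔJ fail)
(c) allowed
(d) allowed
(e) forbidden (ΔS, ΔL, ΔJ fail)
(f) forbidden (parity, ΔS, ΔL, ΔJ fail)
(g) forbidden (parity, ΔS fail)
(h) forbidden (ΔS fails)
(i) allowed
Total allowed: 4 of 9.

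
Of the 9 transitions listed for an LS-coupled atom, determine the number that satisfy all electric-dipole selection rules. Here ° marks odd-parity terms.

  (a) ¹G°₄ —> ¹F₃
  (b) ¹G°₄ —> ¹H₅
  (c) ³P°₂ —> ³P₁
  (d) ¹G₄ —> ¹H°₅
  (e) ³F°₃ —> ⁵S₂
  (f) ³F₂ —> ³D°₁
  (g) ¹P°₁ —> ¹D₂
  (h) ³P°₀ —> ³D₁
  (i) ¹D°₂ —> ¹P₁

(a) allowed
(b) allowed
(c) allowed
(d) allowed
(e) forbidden (ΔS, ΔL fail)
(f) allowed
(g) allowed
(h) allowed
(i) allowed
Total allowed: 8 of 9.

8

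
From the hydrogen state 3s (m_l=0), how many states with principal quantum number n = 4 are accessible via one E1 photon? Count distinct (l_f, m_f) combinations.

E1 requires Δl = ±1, so l_f ∈ {-1, 1}; with 0 ≤ l_f ≤ n_f−1 = 3, the allowed l_f values are {1}.
For l_f = 1: m_f ∈ {m_i−1, m_i, m_i+1} ∩ [−1, 1] = {-1, 0, 1} → 3 states.
Total: 3.

3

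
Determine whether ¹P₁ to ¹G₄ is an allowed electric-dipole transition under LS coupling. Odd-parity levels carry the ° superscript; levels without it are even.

Reading off the term symbols: S 0→0, L 1→4, J 1→4, parity even→even.
Parity must change: even → even — fails.
ΔS = 0: S: 0 → 0 — ok.
ΔL = 0, ±1 (not L=0↔0): L: 1 → 4, ΔL = +3 — fails.
ΔJ = 0, ±1 (not J=0↔0): J: 1 → 4, ΔJ = +3 — fails.
Rule(s) violated: parity, ΔL, ΔJ.

forbidden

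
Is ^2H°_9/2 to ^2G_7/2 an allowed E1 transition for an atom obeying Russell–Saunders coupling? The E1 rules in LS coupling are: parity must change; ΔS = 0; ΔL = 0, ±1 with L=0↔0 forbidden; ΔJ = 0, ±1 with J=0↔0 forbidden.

allowed

Reading off the term symbols: S 1/2→1/2, L 5→4, J 9/2→7/2, parity odd→even.
Parity must change: odd → even — ok.
ΔJ = 0, ±1 (not J=0↔0): J: 9/2 → 7/2, ΔJ = -1 — ok.
ΔL = 0, ±1 (not L=0↔0): L: 5 → 4, ΔL = -1 — ok.
ΔS = 0: S: 1/2 → 1/2 — ok.
All four E1 rules are satisfied.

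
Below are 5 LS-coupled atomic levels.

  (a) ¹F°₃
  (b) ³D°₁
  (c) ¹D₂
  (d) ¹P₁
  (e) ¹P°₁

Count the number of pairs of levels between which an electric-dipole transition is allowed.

3

(a)–(b): forbidden (parity, ΔS, ΔJ).
(a)–(c): allowed.
(a)–(d): forbidden (ΔL, ΔJ).
(a)–(e): forbidden (parity, ΔL, ΔJ).
(b)–(c): forbidden (ΔS).
(b)–(d): forbidden (ΔS).
(b)–(e): forbidden (parity, ΔS).
(c)–(d): forbidden (parity).
(c)–(e): allowed.
(d)–(e): allowed.
Allowed pairs: 3 of 10.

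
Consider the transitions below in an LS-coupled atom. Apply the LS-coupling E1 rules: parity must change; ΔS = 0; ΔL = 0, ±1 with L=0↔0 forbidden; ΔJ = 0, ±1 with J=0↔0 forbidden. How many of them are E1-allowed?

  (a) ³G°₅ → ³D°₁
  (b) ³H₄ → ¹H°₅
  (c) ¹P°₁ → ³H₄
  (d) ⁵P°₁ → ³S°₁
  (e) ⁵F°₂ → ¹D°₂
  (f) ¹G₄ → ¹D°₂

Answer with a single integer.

0

(a) forbidden (parity, ΔL, ΔJ fail)
(b) forbidden (ΔS fails)
(c) forbidden (ΔS, ΔL, ΔJ fail)
(d) forbidden (parity, ΔS fail)
(e) forbidden (parity, ΔS fail)
(f) forbidden (ΔL, ΔJ fail)
Total allowed: 0 of 6.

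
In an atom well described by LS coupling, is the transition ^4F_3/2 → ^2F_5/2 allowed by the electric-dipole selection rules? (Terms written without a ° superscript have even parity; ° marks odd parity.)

forbidden

Parity must change: even → even — fails.
ΔS = 0: S: 3/2 → 1/2 — fails.
ΔL = 0, ±1 (not L=0↔0): L: 3 → 3, ΔL = +0 — ok.
ΔJ = 0, ±1 (not J=0↔0): J: 3/2 → 5/2, ΔJ = +1 — ok.
Rule(s) violated: parity, ΔS.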